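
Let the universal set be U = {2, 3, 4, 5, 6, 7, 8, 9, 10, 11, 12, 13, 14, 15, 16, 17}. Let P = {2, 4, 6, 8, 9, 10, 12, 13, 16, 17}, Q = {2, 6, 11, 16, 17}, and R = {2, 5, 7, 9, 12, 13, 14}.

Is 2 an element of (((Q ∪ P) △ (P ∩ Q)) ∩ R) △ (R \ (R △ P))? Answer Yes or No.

Yes

2 ∈ Q and 2 ∈ P, so 2 ∈ Q ∪ P
2 ∈ P and 2 ∈ Q, so 2 ∈ P ∩ Q
2 ∈ (Q ∪ P) and 2 ∈ (P ∩ Q), so 2 ∉ (Q ∪ P) △ (P ∩ Q)
2 ∉ ((Q ∪ P) △ (P ∩ Q)) and 2 ∈ R, so 2 ∉ ((Q ∪ P) △ (P ∩ Q)) ∩ R
2 ∈ R and 2 ∈ P, so 2 ∉ R △ P
2 ∈ R and 2 ∉ (R △ P), so 2 ∈ R \ (R △ P)
2 ∉ (((Q ∪ P) △ (P ∩ Q)) ∩ R) and 2 ∈ (R \ (R △ P)), so 2 ∈ (((Q ∪ P) △ (P ∩ Q)) ∩ R) △ (R \ (R △ P))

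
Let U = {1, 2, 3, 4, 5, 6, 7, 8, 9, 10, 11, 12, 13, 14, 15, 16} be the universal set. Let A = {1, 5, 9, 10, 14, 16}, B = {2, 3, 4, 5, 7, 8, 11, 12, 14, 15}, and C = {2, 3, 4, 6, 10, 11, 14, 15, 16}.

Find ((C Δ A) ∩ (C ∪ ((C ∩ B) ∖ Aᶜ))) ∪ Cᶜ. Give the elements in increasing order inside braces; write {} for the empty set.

{1, 2, 3, 4, 5, 6, 7, 8, 9, 11, 12, 13, 15}

C Δ A = {1, 2, 3, 4, 5, 6, 9, 11, 15}
C ∩ B = {2, 3, 4, 11, 14, 15}
Aᶜ = {2, 3, 4, 6, 7, 8, 11, 12, 13, 15}
(C ∩ B) ∖ Aᶜ = {14}
C ∪ ((C ∩ B) ∖ Aᶜ) = {2, 3, 4, 6, 10, 11, 14, 15, 16}
(C Δ A) ∩ (C ∪ ((C ∩ B) ∖ Aᶜ)) = {2, 3, 4, 6, 11, 15}
Cᶜ = {1, 5, 7, 8, 9, 12, 13}
((C Δ A) ∩ (C ∪ ((C ∩ B) ∖ Aᶜ))) ∪ Cᶜ = {1, 2, 3, 4, 5, 6, 7, 8, 9, 11, 12, 13, 15}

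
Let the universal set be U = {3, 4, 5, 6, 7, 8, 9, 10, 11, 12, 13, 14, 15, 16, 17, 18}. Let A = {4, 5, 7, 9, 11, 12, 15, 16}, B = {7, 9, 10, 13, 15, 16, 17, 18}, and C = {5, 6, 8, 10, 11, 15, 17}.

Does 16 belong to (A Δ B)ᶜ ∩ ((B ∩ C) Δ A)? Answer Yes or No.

16 ∈ A and 16 ∈ B, so 16 ∉ A Δ B
16 ∈ (A Δ B)ᶜ since 16 ∉ (A Δ B)
16 ∈ B and 16 ∉ C, so 16 ∉ B ∩ C
16 ∉ (B ∩ C) and 16 ∈ A, so 16 ∈ (B ∩ C) Δ A
16 ∈ (A Δ B)ᶜ and 16 ∈ ((B ∩ C) Δ A), so 16 ∈ (A Δ B)ᶜ ∩ ((B ∩ C) Δ A)

Yes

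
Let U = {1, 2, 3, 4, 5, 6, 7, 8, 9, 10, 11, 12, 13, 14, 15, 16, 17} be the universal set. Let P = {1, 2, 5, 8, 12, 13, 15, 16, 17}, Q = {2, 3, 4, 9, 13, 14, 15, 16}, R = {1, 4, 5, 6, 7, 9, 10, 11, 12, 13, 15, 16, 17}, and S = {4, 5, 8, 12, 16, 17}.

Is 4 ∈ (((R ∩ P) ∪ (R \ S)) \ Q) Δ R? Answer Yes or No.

Yes

4 ∈ R and 4 ∉ P, so 4 ∉ R ∩ P
4 ∈ R and 4 ∈ S, so 4 ∉ R \ S
4 ∉ (R ∩ P) and 4 ∉ (R \ S), so 4 ∉ (R ∩ P) ∪ (R \ S)
4 ∉ ((R ∩ P) ∪ (R \ S)) and 4 ∈ Q, so 4 ∉ ((R ∩ P) ∪ (R \ S)) \ Q
4 ∉ (((R ∩ P) ∪ (R \ S)) \ Q) and 4 ∈ R, so 4 ∈ (((R ∩ P) ∪ (R \ S)) \ Q) Δ R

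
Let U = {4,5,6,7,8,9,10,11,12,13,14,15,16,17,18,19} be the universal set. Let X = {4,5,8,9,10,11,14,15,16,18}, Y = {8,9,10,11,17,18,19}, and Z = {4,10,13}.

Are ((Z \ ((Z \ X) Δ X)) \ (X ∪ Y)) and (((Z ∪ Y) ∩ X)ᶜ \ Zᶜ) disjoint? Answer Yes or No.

Z \ X = {13}
(Z \ X) Δ X = {4,5,8,9,10,11,13,14,15,16,18}
Z \ ((Z \ X) Δ X) = {}
X ∪ Y = {4,5,8,9,10,11,14,15,16,17,18,19}
(Z \ ((Z \ X) Δ X)) \ (X ∪ Y) = {}
Z ∪ Y = {4,8,9,10,11,13,17,18,19}
(Z ∪ Y) ∩ X = {4,8,9,10,11,18}
((Z ∪ Y) ∩ X)ᶜ = {5,6,7,12,13,14,15,16,17,19}
Zᶜ = {5,6,7,8,9,11,12,14,15,16,17,18,19}
((Z ∪ Y) ∩ X)ᶜ \ Zᶜ = {13}
{} and {13} share no elements.

Yes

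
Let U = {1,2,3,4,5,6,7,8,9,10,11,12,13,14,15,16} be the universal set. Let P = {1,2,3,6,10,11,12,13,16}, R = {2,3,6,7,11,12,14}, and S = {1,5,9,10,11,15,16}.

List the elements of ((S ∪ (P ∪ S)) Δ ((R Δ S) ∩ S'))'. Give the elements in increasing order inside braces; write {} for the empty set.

{2,3,4,6,8,12}

P ∪ S = {1,2,3,5,6,9,10,11,12,13,15,16}
S ∪ (P ∪ S) = {1,2,3,5,6,9,10,11,12,13,15,16}
R Δ S = {1,2,3,5,6,7,9,10,12,14,15,16}
S' = {2,3,4,6,7,8,12,13,14}
(R Δ S) ∩ S' = {2,3,6,7,12,14}
(S ∪ (P ∪ S)) Δ ((R Δ S) ∩ S') = {1,5,7,9,10,11,13,14,15,16}
((S ∪ (P ∪ S)) Δ ((R Δ S) ∩ S'))' = {2,3,4,6,8,12}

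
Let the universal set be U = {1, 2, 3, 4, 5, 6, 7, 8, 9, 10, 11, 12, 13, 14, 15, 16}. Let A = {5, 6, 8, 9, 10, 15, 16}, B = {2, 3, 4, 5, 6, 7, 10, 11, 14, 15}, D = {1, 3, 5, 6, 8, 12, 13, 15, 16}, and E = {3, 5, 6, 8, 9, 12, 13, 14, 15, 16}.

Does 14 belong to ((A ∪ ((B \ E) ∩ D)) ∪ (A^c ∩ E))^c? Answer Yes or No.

14 ∈ B and 14 ∈ E, so 14 ∉ B \ E
14 ∉ (B \ E) and 14 ∉ D, so 14 ∉ (B \ E) ∩ D
14 ∉ A and 14 ∉ ((B \ E) ∩ D), so 14 ∉ A ∪ ((B \ E) ∩ D)
14 ∉ A, so 14 ∈ A^c
14 ∈ A^c and 14 ∈ E, so 14 ∈ A^c ∩ E
14 ∉ (A ∪ ((B \ E) ∩ D)) and 14 ∈ (A^c ∩ E), so 14 ∈ (A ∪ ((B \ E) ∩ D)) ∪ (A^c ∩ E)
14 ∉ ((A ∪ ((B \ E) ∩ D)) ∪ (A^c ∩ E))^c since 14 ∈ ((A ∪ ((B \ E) ∩ D)) ∪ (A^c ∩ E))

No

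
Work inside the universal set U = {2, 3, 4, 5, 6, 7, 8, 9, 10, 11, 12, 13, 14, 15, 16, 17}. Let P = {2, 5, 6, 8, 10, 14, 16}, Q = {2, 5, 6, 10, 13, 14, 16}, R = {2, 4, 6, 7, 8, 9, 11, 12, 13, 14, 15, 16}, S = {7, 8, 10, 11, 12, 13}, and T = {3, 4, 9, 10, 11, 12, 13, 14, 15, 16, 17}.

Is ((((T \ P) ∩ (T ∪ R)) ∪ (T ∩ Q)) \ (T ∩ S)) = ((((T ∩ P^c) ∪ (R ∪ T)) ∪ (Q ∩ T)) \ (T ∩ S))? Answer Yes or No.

T \ P = {3, 4, 9, 11, 12, 13, 15, 17}
T ∪ R = {2, 3, 4, 6, 7, 8, 9, 10, 11, 12, 13, 14, 15, 16, 17}
(T \ P) ∩ (T ∪ R) = {3, 4, 9, 11, 12, 13, 15, 17}
T ∩ Q = {10, 13, 14, 16}
((T \ P) ∩ (T ∪ R)) ∪ (T ∩ Q) = {3, 4, 9, 10, 11, 12, 13, 14, 15, 16, 17}
T ∩ S = {10, 11, 12, 13}
(((T \ P) ∩ (T ∪ R)) ∪ (T ∩ Q)) \ (T ∩ S) = {3, 4, 9, 14, 15, 16, 17}
P^c = {3, 4, 7, 9, 11, 12, 13, 15, 17}
T ∩ P^c = {3, 4, 9, 11, 12, 13, 15, 17}
R ∪ T = {2, 3, 4, 6, 7, 8, 9, 10, 11, 12, 13, 14, 15, 16, 17}
(T ∩ P^c) ∪ (R ∪ T) = {2, 3, 4, 6, 7, 8, 9, 10, 11, 12, 13, 14, 15, 16, 17}
Q ∩ T = {10, 13, 14, 16}
((T ∩ P^c) ∪ (R ∪ T)) ∪ (Q ∩ T) = {2, 3, 4, 6, 7, 8, 9, 10, 11, 12, 13, 14, 15, 16, 17}
(((T ∩ P^c) ∪ (R ∪ T)) ∪ (Q ∩ T)) \ (T ∩ S) = {2, 3, 4, 6, 7, 8, 9, 14, 15, 16, 17}
2 ∈ (((T ∩ P^c) ∪ (R ∪ T)) ∪ (Q ∩ T)) \ (T ∩ S) but 2 ∉ (((T \ P) ∩ (T ∪ R)) ∪ (T ∩ Q)) \ (T ∩ S), so they differ.

No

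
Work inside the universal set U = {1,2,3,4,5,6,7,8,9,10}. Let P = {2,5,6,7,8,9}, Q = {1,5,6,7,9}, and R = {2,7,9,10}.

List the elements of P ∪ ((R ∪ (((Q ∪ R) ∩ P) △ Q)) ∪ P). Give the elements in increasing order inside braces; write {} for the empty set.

{1,2,5,6,7,8,9,10}

Q ∪ R = {1,2,5,6,7,9,10}
(Q ∪ R) ∩ P = {2,5,6,7,9}
((Q ∪ R) ∩ P) △ Q = {1,2}
R ∪ (((Q ∪ R) ∩ P) △ Q) = {1,2,7,9,10}
(R ∪ (((Q ∪ R) ∩ P) △ Q)) ∪ P = {1,2,5,6,7,8,9,10}
P ∪ ((R ∪ (((Q ∪ R) ∩ P) △ Q)) ∪ P) = {1,2,5,6,7,8,9,10}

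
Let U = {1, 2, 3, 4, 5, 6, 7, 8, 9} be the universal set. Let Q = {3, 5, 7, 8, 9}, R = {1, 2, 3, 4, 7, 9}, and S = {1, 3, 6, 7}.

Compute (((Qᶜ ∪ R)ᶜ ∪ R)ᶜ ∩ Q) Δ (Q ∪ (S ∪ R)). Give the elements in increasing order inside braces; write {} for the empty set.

Qᶜ = {1, 2, 4, 6}
Qᶜ ∪ R = {1, 2, 3, 4, 6, 7, 9}
(Qᶜ ∪ R)ᶜ = {5, 8}
(Qᶜ ∪ R)ᶜ ∪ R = {1, 2, 3, 4, 5, 7, 8, 9}
((Qᶜ ∪ R)ᶜ ∪ R)ᶜ = {6}
((Qᶜ ∪ R)ᶜ ∪ R)ᶜ ∩ Q = {}
S ∪ R = {1, 2, 3, 4, 6, 7, 9}
Q ∪ (S ∪ R) = {1, 2, 3, 4, 5, 6, 7, 8, 9}
(((Qᶜ ∪ R)ᶜ ∪ R)ᶜ ∩ Q) Δ (Q ∪ (S ∪ R)) = {1, 2, 3, 4, 5, 6, 7, 8, 9}

{1, 2, 3, 4, 5, 6, 7, 8, 9}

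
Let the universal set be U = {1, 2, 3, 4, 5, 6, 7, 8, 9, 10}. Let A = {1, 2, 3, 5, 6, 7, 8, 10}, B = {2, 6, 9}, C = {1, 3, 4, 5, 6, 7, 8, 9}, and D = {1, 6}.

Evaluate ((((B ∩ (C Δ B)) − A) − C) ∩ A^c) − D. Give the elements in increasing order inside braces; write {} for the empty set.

C Δ B = {1, 2, 3, 4, 5, 7, 8}
B ∩ (C Δ B) = {2}
(B ∩ (C Δ B)) − A = {}
((B ∩ (C Δ B)) − A) − C = {}
A^c = {4, 9}
(((B ∩ (C Δ B)) − A) − C) ∩ A^c = {}
((((B ∩ (C Δ B)) − A) − C) ∩ A^c) − D = {}

{}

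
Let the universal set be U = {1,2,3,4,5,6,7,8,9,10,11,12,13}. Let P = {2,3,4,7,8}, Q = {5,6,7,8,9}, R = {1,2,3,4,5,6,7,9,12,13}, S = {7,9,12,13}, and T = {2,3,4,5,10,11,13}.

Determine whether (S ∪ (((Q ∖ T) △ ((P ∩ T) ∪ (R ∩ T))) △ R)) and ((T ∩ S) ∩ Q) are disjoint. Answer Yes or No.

Yes

Q ∖ T = {6,7,8,9}
P ∩ T = {2,3,4}
R ∩ T = {2,3,4,5,13}
(P ∩ T) ∪ (R ∩ T) = {2,3,4,5,13}
(Q ∖ T) △ ((P ∩ T) ∪ (R ∩ T)) = {2,3,4,5,6,7,8,9,13}
((Q ∖ T) △ ((P ∩ T) ∪ (R ∩ T))) △ R = {1,8,12}
S ∪ (((Q ∖ T) △ ((P ∩ T) ∪ (R ∩ T))) △ R) = {1,7,8,9,12,13}
T ∩ S = {13}
(T ∩ S) ∩ Q = {}
{1,7,8,9,12,13} and {} share no elements.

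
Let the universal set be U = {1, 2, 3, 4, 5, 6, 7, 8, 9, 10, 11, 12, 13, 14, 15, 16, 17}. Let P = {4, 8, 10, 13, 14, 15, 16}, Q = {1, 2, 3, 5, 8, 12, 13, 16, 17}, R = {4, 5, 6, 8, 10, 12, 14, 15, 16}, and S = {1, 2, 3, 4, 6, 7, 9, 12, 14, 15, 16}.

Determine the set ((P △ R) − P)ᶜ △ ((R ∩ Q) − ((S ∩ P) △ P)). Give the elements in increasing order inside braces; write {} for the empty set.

{1, 2, 3, 4, 5, 7, 8, 9, 10, 11, 12, 13, 14, 15, 17}

P △ R = {5, 6, 12, 13}
(P △ R) − P = {5, 6, 12}
((P △ R) − P)ᶜ = {1, 2, 3, 4, 7, 8, 9, 10, 11, 13, 14, 15, 16, 17}
R ∩ Q = {5, 8, 12, 16}
S ∩ P = {4, 14, 15, 16}
(S ∩ P) △ P = {8, 10, 13}
(R ∩ Q) − ((S ∩ P) △ P) = {5, 12, 16}
((P △ R) − P)ᶜ △ ((R ∩ Q) − ((S ∩ P) △ P)) = {1, 2, 3, 4, 5, 7, 8, 9, 10, 11, 12, 13, 14, 15, 17}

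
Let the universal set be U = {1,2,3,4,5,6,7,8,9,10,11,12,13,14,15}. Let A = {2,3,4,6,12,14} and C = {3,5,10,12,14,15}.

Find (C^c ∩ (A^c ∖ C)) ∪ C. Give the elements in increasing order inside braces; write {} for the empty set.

{1,3,5,7,8,9,10,11,12,13,14,15}

C^c = {1,2,4,6,7,8,9,11,13}
A^c = {1,5,7,8,9,10,11,13,15}
A^c ∖ C = {1,7,8,9,11,13}
C^c ∩ (A^c ∖ C) = {1,7,8,9,11,13}
(C^c ∩ (A^c ∖ C)) ∪ C = {1,3,5,7,8,9,10,11,12,13,14,15}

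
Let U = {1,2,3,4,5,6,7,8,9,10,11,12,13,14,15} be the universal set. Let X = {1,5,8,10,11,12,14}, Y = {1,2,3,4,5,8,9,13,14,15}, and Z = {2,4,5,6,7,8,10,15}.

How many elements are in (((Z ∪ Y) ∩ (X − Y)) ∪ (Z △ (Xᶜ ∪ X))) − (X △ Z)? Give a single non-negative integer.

Z ∪ Y = {1,2,3,4,5,6,7,8,9,10,13,14,15}
X − Y = {10,11,12}
(Z ∪ Y) ∩ (X − Y) = {10}
Xᶜ = {2,3,4,6,7,9,13,15}
Xᶜ ∪ X = {1,2,3,4,5,6,7,8,9,10,11,12,13,14,15}
Z △ (Xᶜ ∪ X) = {1,3,9,11,12,13,14}
((Z ∪ Y) ∩ (X − Y)) ∪ (Z △ (Xᶜ ∪ X)) = {1,3,9,10,11,12,13,14}
X △ Z = {1,2,4,6,7,11,12,14,15}
(((Z ∪ Y) ∩ (X − Y)) ∪ (Z △ (Xᶜ ∪ X))) − (X △ Z) = {3,9,10,13}
|(((Z ∪ Y) ∩ (X − Y)) ∪ (Z △ (Xᶜ ∪ X))) − (X △ Z)| = 4

4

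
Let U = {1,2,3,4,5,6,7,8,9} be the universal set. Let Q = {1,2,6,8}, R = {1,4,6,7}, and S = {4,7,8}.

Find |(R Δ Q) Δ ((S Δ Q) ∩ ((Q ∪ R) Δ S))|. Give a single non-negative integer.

R Δ Q = {2,4,7,8}
S Δ Q = {1,2,4,6,7}
Q ∪ R = {1,2,4,6,7,8}
(Q ∪ R) Δ S = {1,2,6}
(S Δ Q) ∩ ((Q ∪ R) Δ S) = {1,2,6}
(R Δ Q) Δ ((S Δ Q) ∩ ((Q ∪ R) Δ S)) = {1,4,6,7,8}
|(R Δ Q) Δ ((S Δ Q) ∩ ((Q ∪ R) Δ S))| = 5

5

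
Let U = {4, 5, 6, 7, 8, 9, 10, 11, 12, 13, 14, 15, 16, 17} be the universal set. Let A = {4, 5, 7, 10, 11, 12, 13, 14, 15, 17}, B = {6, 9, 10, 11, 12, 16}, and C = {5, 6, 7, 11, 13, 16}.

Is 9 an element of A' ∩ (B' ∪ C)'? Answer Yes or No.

9 ∉ A, so 9 ∈ A'
9 ∈ B, so 9 ∉ B'
9 ∉ B' and 9 ∉ C, so 9 ∉ B' ∪ C
9 ∈ (B' ∪ C)' since 9 ∉ (B' ∪ C)
9 ∈ A' and 9 ∈ (B' ∪ C)', so 9 ∈ A' ∩ (B' ∪ C)'

Yes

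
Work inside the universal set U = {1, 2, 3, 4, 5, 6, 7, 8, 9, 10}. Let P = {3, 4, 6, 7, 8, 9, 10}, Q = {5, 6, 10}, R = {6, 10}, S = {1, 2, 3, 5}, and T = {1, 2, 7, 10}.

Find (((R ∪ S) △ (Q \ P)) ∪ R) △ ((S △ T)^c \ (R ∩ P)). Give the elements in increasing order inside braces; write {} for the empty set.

R ∪ S = {1, 2, 3, 5, 6, 10}
Q \ P = {5}
(R ∪ S) △ (Q \ P) = {1, 2, 3, 6, 10}
((R ∪ S) △ (Q \ P)) ∪ R = {1, 2, 3, 6, 10}
S △ T = {3, 5, 7, 10}
(S △ T)^c = {1, 2, 4, 6, 8, 9}
R ∩ P = {6, 10}
(S △ T)^c \ (R ∩ P) = {1, 2, 4, 8, 9}
(((R ∪ S) △ (Q \ P)) ∪ R) △ ((S △ T)^c \ (R ∩ P)) = {3, 4, 6, 8, 9, 10}

{3, 4, 6, 8, 9, 10}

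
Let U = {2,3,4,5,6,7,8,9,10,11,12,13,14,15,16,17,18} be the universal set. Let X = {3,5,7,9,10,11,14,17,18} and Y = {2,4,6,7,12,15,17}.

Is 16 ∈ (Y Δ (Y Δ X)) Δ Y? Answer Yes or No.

16 ∉ Y and 16 ∉ X, so 16 ∉ Y Δ X
16 ∉ Y and 16 ∉ (Y Δ X), so 16 ∉ Y Δ (Y Δ X)
16 ∉ (Y Δ (Y Δ X)) and 16 ∉ Y, so 16 ∉ (Y Δ (Y Δ X)) Δ Y

No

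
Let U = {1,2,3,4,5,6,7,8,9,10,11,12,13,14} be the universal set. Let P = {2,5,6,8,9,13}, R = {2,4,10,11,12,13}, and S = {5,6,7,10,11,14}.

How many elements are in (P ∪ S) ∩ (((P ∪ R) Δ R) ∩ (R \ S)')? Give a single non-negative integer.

4

P ∪ S = {2,5,6,7,8,9,10,11,13,14}
P ∪ R = {2,4,5,6,8,9,10,11,12,13}
(P ∪ R) Δ R = {5,6,8,9}
R \ S = {2,4,12,13}
(R \ S)' = {1,3,5,6,7,8,9,10,11,14}
((P ∪ R) Δ R) ∩ (R \ S)' = {5,6,8,9}
(P ∪ S) ∩ (((P ∪ R) Δ R) ∩ (R \ S)') = {5,6,8,9}
|(P ∪ S) ∩ (((P ∪ R) Δ R) ∩ (R \ S)')| = 4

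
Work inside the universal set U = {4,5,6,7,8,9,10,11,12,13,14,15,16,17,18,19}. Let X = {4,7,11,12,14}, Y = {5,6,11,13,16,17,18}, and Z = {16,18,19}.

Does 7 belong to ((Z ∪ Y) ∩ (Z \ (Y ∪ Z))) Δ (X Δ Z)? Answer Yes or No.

7 ∉ Z and 7 ∉ Y, so 7 ∉ Z ∪ Y
7 ∉ Y and 7 ∉ Z, so 7 ∉ Y ∪ Z
7 ∉ Z and 7 ∉ (Y ∪ Z), so 7 ∉ Z \ (Y ∪ Z)
7 ∉ (Z ∪ Y) and 7 ∉ (Z \ (Y ∪ Z)), so 7 ∉ (Z ∪ Y) ∩ (Z \ (Y ∪ Z))
7 ∈ X and 7 ∉ Z, so 7 ∈ X Δ Z
7 ∉ ((Z ∪ Y) ∩ (Z \ (Y ∪ Z))) and 7 ∈ (X Δ Z), so 7 ∈ ((Z ∪ Y) ∩ (Z \ (Y ∪ Z))) Δ (X Δ Z)

Yes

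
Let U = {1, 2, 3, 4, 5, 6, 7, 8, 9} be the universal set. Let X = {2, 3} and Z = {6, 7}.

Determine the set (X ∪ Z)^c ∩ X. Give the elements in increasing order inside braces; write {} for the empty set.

{}

X ∪ Z = {2, 3, 6, 7}
(X ∪ Z)^c = {1, 4, 5, 8, 9}
(X ∪ Z)^c ∩ X = {}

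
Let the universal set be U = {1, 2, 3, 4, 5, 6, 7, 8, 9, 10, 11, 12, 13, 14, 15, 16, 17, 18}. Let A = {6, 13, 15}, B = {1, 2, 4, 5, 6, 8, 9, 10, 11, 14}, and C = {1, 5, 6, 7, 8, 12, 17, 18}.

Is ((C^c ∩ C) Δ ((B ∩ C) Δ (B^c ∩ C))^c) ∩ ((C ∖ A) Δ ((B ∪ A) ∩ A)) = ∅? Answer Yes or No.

C^c = {2, 3, 4, 9, 10, 11, 13, 14, 15, 16}
C^c ∩ C = {}
B ∩ C = {1, 5, 6, 8}
B^c = {3, 7, 12, 13, 15, 16, 17, 18}
B^c ∩ C = {7, 12, 17, 18}
(B ∩ C) Δ (B^c ∩ C) = {1, 5, 6, 7, 8, 12, 17, 18}
((B ∩ C) Δ (B^c ∩ C))^c = {2, 3, 4, 9, 10, 11, 13, 14, 15, 16}
(C^c ∩ C) Δ ((B ∩ C) Δ (B^c ∩ C))^c = {2, 3, 4, 9, 10, 11, 13, 14, 15, 16}
C ∖ A = {1, 5, 7, 8, 12, 17, 18}
B ∪ A = {1, 2, 4, 5, 6, 8, 9, 10, 11, 13, 14, 15}
(B ∪ A) ∩ A = {6, 13, 15}
(C ∖ A) Δ ((B ∪ A) ∩ A) = {1, 5, 6, 7, 8, 12, 13, 15, 17, 18}
13 lies in both, so they are not disjoint.

No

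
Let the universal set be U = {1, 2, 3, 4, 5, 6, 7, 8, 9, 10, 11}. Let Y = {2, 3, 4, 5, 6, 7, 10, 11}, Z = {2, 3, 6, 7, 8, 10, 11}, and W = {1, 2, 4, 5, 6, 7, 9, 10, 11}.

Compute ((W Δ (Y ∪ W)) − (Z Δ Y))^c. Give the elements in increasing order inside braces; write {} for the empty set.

{1, 2, 4, 5, 6, 7, 8, 9, 10, 11}

Y ∪ W = {1, 2, 3, 4, 5, 6, 7, 9, 10, 11}
W Δ (Y ∪ W) = {3}
Z Δ Y = {4, 5, 8}
(W Δ (Y ∪ W)) − (Z Δ Y) = {3}
((W Δ (Y ∪ W)) − (Z Δ Y))^c = {1, 2, 4, 5, 6, 7, 8, 9, 10, 11}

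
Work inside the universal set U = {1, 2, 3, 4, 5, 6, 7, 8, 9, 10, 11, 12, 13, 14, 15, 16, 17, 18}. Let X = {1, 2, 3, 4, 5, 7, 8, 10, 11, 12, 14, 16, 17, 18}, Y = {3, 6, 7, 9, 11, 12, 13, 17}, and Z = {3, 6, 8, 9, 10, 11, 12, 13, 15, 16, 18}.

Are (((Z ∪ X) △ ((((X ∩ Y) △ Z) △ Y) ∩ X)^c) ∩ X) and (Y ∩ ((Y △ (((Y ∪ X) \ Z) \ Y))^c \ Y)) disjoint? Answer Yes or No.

Yes

Z ∪ X = {1, 2, 3, 4, 5, 6, 7, 8, 9, 10, 11, 12, 13, 14, 15, 16, 17, 18}
X ∩ Y = {3, 7, 11, 12, 17}
(X ∩ Y) △ Z = {6, 7, 8, 9, 10, 13, 15, 16, 17, 18}
((X ∩ Y) △ Z) △ Y = {3, 8, 10, 11, 12, 15, 16, 18}
(((X ∩ Y) △ Z) △ Y) ∩ X = {3, 8, 10, 11, 12, 16, 18}
((((X ∩ Y) △ Z) △ Y) ∩ X)^c = {1, 2, 4, 5, 6, 7, 9, 13, 14, 15, 17}
(Z ∪ X) △ ((((X ∩ Y) △ Z) △ Y) ∩ X)^c = {3, 8, 10, 11, 12, 16, 18}
((Z ∪ X) △ ((((X ∩ Y) △ Z) △ Y) ∩ X)^c) ∩ X = {3, 8, 10, 11, 12, 16, 18}
Y ∪ X = {1, 2, 3, 4, 5, 6, 7, 8, 9, 10, 11, 12, 13, 14, 16, 17, 18}
(Y ∪ X) \ Z = {1, 2, 4, 5, 7, 14, 17}
((Y ∪ X) \ Z) \ Y = {1, 2, 4, 5, 14}
Y △ (((Y ∪ X) \ Z) \ Y) = {1, 2, 3, 4, 5, 6, 7, 9, 11, 12, 13, 14, 17}
(Y △ (((Y ∪ X) \ Z) \ Y))^c = {8, 10, 15, 16, 18}
(Y △ (((Y ∪ X) \ Z) \ Y))^c \ Y = {8, 10, 15, 16, 18}
Y ∩ ((Y △ (((Y ∪ X) \ Z) \ Y))^c \ Y) = {}
{3, 8, 10, 11, 12, 16, 18} and {} share no elements.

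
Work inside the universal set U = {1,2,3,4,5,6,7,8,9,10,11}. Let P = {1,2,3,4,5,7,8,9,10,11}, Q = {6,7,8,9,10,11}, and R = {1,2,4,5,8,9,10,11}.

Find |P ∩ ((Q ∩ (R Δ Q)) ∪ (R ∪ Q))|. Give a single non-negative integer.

9

R Δ Q = {1,2,4,5,6,7}
Q ∩ (R Δ Q) = {6,7}
R ∪ Q = {1,2,4,5,6,7,8,9,10,11}
(Q ∩ (R Δ Q)) ∪ (R ∪ Q) = {1,2,4,5,6,7,8,9,10,11}
P ∩ ((Q ∩ (R Δ Q)) ∪ (R ∪ Q)) = {1,2,4,5,7,8,9,10,11}
|P ∩ ((Q ∩ (R Δ Q)) ∪ (R ∪ Q))| = 9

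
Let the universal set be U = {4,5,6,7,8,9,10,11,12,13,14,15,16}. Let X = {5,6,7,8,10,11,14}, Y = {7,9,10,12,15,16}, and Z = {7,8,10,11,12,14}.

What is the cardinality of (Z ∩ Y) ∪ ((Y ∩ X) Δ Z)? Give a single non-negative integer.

6

Z ∩ Y = {7,10,12}
Y ∩ X = {7,10}
(Y ∩ X) Δ Z = {8,11,12,14}
(Z ∩ Y) ∪ ((Y ∩ X) Δ Z) = {7,8,10,11,12,14}
|(Z ∩ Y) ∪ ((Y ∩ X) Δ Z)| = 6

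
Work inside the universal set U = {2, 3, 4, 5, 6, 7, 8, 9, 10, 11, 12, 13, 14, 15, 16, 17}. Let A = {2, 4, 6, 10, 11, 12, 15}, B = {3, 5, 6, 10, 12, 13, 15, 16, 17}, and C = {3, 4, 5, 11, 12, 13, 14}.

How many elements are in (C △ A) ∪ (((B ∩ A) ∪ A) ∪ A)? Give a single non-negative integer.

C △ A = {2, 3, 5, 6, 10, 13, 14, 15}
B ∩ A = {6, 10, 12, 15}
(B ∩ A) ∪ A = {2, 4, 6, 10, 11, 12, 15}
((B ∩ A) ∪ A) ∪ A = {2, 4, 6, 10, 11, 12, 15}
(C △ A) ∪ (((B ∩ A) ∪ A) ∪ A) = {2, 3, 4, 5, 6, 10, 11, 12, 13, 14, 15}
|(C △ A) ∪ (((B ∩ A) ∪ A) ∪ A)| = 11

11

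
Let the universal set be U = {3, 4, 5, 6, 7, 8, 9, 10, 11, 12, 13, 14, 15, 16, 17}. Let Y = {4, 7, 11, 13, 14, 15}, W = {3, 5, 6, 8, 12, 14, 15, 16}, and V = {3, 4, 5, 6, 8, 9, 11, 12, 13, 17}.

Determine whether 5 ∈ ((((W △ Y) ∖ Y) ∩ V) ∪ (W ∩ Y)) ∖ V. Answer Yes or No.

5 ∈ W and 5 ∉ Y, so 5 ∈ W △ Y
5 ∈ (W △ Y) and 5 ∉ Y, so 5 ∈ (W △ Y) ∖ Y
5 ∈ ((W △ Y) ∖ Y) and 5 ∈ V, so 5 ∈ ((W △ Y) ∖ Y) ∩ V
5 ∈ W and 5 ∉ Y, so 5 ∉ W ∩ Y
5 ∈ (((W △ Y) ∖ Y) ∩ V) and 5 ∉ (W ∩ Y), so 5 ∈ (((W △ Y) ∖ Y) ∩ V) ∪ (W ∩ Y)
5 ∈ ((((W △ Y) ∖ Y) ∩ V) ∪ (W ∩ Y)) and 5 ∈ V, so 5 ∉ ((((W △ Y) ∖ Y) ∩ V) ∪ (W ∩ Y)) ∖ V

No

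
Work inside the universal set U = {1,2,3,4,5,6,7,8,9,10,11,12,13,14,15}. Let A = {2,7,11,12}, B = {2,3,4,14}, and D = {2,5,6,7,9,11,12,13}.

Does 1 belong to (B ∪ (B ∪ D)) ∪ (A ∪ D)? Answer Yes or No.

No

1 ∉ B and 1 ∉ D, so 1 ∉ B ∪ D
1 ∉ B and 1 ∉ (B ∪ D), so 1 ∉ B ∪ (B ∪ D)
1 ∉ A and 1 ∉ D, so 1 ∉ A ∪ D
1 ∉ (B ∪ (B ∪ D)) and 1 ∉ (A ∪ D), so 1 ∉ (B ∪ (B ∪ D)) ∪ (A ∪ D)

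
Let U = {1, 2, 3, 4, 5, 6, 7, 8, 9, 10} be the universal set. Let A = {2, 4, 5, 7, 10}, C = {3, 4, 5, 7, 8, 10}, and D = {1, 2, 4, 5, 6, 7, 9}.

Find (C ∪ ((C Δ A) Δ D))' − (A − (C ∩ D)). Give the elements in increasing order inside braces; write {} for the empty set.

{}

C Δ A = {2, 3, 8}
(C Δ A) Δ D = {1, 3, 4, 5, 6, 7, 8, 9}
C ∪ ((C Δ A) Δ D) = {1, 3, 4, 5, 6, 7, 8, 9, 10}
(C ∪ ((C Δ A) Δ D))' = {2}
C ∩ D = {4, 5, 7}
A − (C ∩ D) = {2, 10}
(C ∪ ((C Δ A) Δ D))' − (A − (C ∩ D)) = {}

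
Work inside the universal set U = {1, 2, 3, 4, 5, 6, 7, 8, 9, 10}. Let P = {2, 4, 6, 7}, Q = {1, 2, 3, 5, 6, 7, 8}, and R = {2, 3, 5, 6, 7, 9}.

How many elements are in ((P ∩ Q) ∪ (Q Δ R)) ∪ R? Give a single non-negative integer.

P ∩ Q = {2, 6, 7}
Q Δ R = {1, 8, 9}
(P ∩ Q) ∪ (Q Δ R) = {1, 2, 6, 7, 8, 9}
((P ∩ Q) ∪ (Q Δ R)) ∪ R = {1, 2, 3, 5, 6, 7, 8, 9}
|((P ∩ Q) ∪ (Q Δ R)) ∪ R| = 8

8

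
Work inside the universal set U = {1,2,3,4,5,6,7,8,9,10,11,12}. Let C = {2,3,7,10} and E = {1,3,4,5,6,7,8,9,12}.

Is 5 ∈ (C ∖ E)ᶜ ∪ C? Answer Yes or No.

5 ∉ C and 5 ∈ E, so 5 ∉ C ∖ E
5 ∈ (C ∖ E)ᶜ since 5 ∉ (C ∖ E)
5 ∈ (C ∖ E)ᶜ and 5 ∉ C, so 5 ∈ (C ∖ E)ᶜ ∪ C

Yes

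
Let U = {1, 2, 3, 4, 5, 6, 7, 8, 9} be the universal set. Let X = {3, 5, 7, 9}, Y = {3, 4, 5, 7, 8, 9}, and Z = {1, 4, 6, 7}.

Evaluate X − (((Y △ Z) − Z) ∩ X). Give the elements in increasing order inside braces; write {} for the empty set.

{7}

Y △ Z = {1, 3, 5, 6, 8, 9}
(Y △ Z) − Z = {3, 5, 8, 9}
((Y △ Z) − Z) ∩ X = {3, 5, 9}
X − (((Y △ Z) − Z) ∩ X) = {7}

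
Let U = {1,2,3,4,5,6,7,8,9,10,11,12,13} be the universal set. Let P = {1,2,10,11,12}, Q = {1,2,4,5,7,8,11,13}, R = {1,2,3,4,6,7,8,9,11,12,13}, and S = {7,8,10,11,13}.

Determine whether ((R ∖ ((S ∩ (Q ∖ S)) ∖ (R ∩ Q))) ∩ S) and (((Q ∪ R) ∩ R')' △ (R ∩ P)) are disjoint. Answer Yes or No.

No

Q ∖ S = {1,2,4,5}
S ∩ (Q ∖ S) = {}
R ∩ Q = {1,2,4,7,8,11,13}
(S ∩ (Q ∖ S)) ∖ (R ∩ Q) = {}
R ∖ ((S ∩ (Q ∖ S)) ∖ (R ∩ Q)) = {1,2,3,4,6,7,8,9,11,12,13}
(R ∖ ((S ∩ (Q ∖ S)) ∖ (R ∩ Q))) ∩ S = {7,8,11,13}
Q ∪ R = {1,2,3,4,5,6,7,8,9,11,12,13}
R' = {5,10}
(Q ∪ R) ∩ R' = {5}
((Q ∪ R) ∩ R')' = {1,2,3,4,6,7,8,9,10,11,12,13}
R ∩ P = {1,2,11,12}
((Q ∪ R) ∩ R')' △ (R ∩ P) = {3,4,6,7,8,9,10,13}
7 lies in both, so they are not disjoint.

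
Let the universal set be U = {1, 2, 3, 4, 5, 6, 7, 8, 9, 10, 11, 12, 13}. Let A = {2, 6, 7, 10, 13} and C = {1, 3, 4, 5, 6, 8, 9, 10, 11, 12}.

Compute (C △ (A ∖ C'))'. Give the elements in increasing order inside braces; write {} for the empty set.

C' = {2, 7, 13}
A ∖ C' = {6, 10}
C △ (A ∖ C') = {1, 3, 4, 5, 8, 9, 11, 12}
(C △ (A ∖ C'))' = {2, 6, 7, 10, 13}

{2, 6, 7, 10, 13}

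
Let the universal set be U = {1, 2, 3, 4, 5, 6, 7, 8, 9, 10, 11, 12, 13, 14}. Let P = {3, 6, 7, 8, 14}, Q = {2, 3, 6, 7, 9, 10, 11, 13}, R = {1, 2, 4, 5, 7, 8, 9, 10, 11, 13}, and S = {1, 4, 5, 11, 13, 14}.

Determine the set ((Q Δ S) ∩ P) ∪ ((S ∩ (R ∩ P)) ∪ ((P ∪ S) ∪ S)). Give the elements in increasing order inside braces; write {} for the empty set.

Q Δ S = {1, 2, 3, 4, 5, 6, 7, 9, 10, 14}
(Q Δ S) ∩ P = {3, 6, 7, 14}
R ∩ P = {7, 8}
S ∩ (R ∩ P) = {}
P ∪ S = {1, 3, 4, 5, 6, 7, 8, 11, 13, 14}
(P ∪ S) ∪ S = {1, 3, 4, 5, 6, 7, 8, 11, 13, 14}
(S ∩ (R ∩ P)) ∪ ((P ∪ S) ∪ S) = {1, 3, 4, 5, 6, 7, 8, 11, 13, 14}
((Q Δ S) ∩ P) ∪ ((S ∩ (R ∩ P)) ∪ ((P ∪ S) ∪ S)) = {1, 3, 4, 5, 6, 7, 8, 11, 13, 14}

{1, 3, 4, 5, 6, 7, 8, 11, 13, 14}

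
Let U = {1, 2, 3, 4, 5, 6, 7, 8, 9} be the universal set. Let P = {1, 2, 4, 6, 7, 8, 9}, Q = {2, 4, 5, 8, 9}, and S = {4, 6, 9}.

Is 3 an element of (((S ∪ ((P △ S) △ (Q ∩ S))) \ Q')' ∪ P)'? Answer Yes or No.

3 ∉ P and 3 ∉ S, so 3 ∉ P △ S
3 ∉ Q and 3 ∉ S, so 3 ∉ Q ∩ S
3 ∉ (P △ S) and 3 ∉ (Q ∩ S), so 3 ∉ (P △ S) △ (Q ∩ S)
3 ∉ S and 3 ∉ ((P △ S) △ (Q ∩ S)), so 3 ∉ S ∪ ((P △ S) △ (Q ∩ S))
3 ∉ Q, so 3 ∈ Q'
3 ∉ (S ∪ ((P △ S) △ (Q ∩ S))) and 3 ∈ Q', so 3 ∉ (S ∪ ((P △ S) △ (Q ∩ S))) \ Q'
3 ∈ ((S ∪ ((P △ S) △ (Q ∩ S))) \ Q')' since 3 ∉ ((S ∪ ((P △ S) △ (Q ∩ S))) \ Q')
3 ∈ ((S ∪ ((P △ S) △ (Q ∩ S))) \ Q')' and 3 ∉ P, so 3 ∈ ((S ∪ ((P △ S) △ (Q ∩ S))) \ Q')' ∪ P
3 ∉ (((S ∪ ((P △ S) △ (Q ∩ S))) \ Q')' ∪ P)' since 3 ∈ (((S ∪ ((P △ S) △ (Q ∩ S))) \ Q')' ∪ P)

No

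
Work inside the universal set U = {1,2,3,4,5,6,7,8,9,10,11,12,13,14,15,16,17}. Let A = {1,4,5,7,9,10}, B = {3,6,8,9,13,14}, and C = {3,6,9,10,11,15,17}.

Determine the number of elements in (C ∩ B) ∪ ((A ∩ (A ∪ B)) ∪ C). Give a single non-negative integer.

11

C ∩ B = {3,6,9}
A ∪ B = {1,3,4,5,6,7,8,9,10,13,14}
A ∩ (A ∪ B) = {1,4,5,7,9,10}
(A ∩ (A ∪ B)) ∪ C = {1,3,4,5,6,7,9,10,11,15,17}
(C ∩ B) ∪ ((A ∩ (A ∪ B)) ∪ C) = {1,3,4,5,6,7,9,10,11,15,17}
|(C ∩ B) ∪ ((A ∩ (A ∪ B)) ∪ C)| = 11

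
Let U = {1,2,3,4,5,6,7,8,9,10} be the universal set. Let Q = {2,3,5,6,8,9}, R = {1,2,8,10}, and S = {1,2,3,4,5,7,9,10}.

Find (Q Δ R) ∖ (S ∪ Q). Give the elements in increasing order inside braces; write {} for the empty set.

Q Δ R = {1,3,5,6,9,10}
S ∪ Q = {1,2,3,4,5,6,7,8,9,10}
(Q Δ R) ∖ (S ∪ Q) = {}

{}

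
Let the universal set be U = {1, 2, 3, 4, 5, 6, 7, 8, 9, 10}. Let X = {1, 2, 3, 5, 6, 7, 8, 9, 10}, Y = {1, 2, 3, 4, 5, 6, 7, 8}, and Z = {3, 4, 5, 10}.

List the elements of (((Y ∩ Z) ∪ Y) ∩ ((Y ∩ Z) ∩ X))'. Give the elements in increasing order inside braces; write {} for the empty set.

Y ∩ Z = {3, 4, 5}
(Y ∩ Z) ∪ Y = {1, 2, 3, 4, 5, 6, 7, 8}
(Y ∩ Z) ∩ X = {3, 5}
((Y ∩ Z) ∪ Y) ∩ ((Y ∩ Z) ∩ X) = {3, 5}
(((Y ∩ Z) ∪ Y) ∩ ((Y ∩ Z) ∩ X))' = {1, 2, 4, 6, 7, 8, 9, 10}

{1, 2, 4, 6, 7, 8, 9, 10}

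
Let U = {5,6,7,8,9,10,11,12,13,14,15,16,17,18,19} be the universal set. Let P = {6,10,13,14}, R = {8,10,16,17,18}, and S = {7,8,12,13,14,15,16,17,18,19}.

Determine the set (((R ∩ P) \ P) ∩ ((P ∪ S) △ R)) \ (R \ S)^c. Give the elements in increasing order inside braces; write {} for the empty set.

R ∩ P = {10}
(R ∩ P) \ P = {}
P ∪ S = {6,7,8,10,12,13,14,15,16,17,18,19}
(P ∪ S) △ R = {6,7,12,13,14,15,19}
((R ∩ P) \ P) ∩ ((P ∪ S) △ R) = {}
R \ S = {10}
(R \ S)^c = {5,6,7,8,9,11,12,13,14,15,16,17,18,19}
(((R ∩ P) \ P) ∩ ((P ∪ S) △ R)) \ (R \ S)^c = {}

{}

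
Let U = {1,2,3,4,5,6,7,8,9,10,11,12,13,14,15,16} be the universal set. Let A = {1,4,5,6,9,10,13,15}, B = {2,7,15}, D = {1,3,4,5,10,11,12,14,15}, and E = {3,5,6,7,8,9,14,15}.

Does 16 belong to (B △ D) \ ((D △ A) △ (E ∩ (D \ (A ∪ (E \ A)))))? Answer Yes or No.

16 ∉ B and 16 ∉ D, so 16 ∉ B △ D
16 ∉ D and 16 ∉ A, so 16 ∉ D △ A
16 ∉ E and 16 ∉ A, so 16 ∉ E \ A
16 ∉ A and 16 ∉ (E \ A), so 16 ∉ A ∪ (E \ A)
16 ∉ D and 16 ∉ (A ∪ (E \ A)), so 16 ∉ D \ (A ∪ (E \ A))
16 ∉ E and 16 ∉ (D \ (A ∪ (E \ A))), so 16 ∉ E ∩ (D \ (A ∪ (E \ A)))
16 ∉ (D △ A) and 16 ∉ (E ∩ (D \ (A ∪ (E \ A)))), so 16 ∉ (D △ A) △ (E ∩ (D \ (A ∪ (E \ A))))
16 ∉ (B △ D) and 16 ∉ ((D △ A) △ (E ∩ (D \ (A ∪ (E \ A))))), so 16 ∉ (B △ D) \ ((D △ A) △ (E ∩ (D \ (A ∪ (E \ A)))))

No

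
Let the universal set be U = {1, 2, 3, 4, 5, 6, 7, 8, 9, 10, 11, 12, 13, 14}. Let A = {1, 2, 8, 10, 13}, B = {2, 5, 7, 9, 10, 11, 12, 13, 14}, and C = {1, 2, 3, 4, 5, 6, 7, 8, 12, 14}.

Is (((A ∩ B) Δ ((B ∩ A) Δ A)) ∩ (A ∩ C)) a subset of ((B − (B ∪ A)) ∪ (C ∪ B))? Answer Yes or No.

A ∩ B = {2, 10, 13}
B ∩ A = {2, 10, 13}
(B ∩ A) Δ A = {1, 8}
(A ∩ B) Δ ((B ∩ A) Δ A) = {1, 2, 8, 10, 13}
A ∩ C = {1, 2, 8}
((A ∩ B) Δ ((B ∩ A) Δ A)) ∩ (A ∩ C) = {1, 2, 8}
B ∪ A = {1, 2, 5, 7, 8, 9, 10, 11, 12, 13, 14}
B − (B ∪ A) = {}
C ∪ B = {1, 2, 3, 4, 5, 6, 7, 8, 9, 10, 11, 12, 13, 14}
(B − (B ∪ A)) ∪ (C ∪ B) = {1, 2, 3, 4, 5, 6, 7, 8, 9, 10, 11, 12, 13, 14}
Every element of {1, 2, 8} is in {1, 2, 3, 4, 5, 6, 7, 8, 9, 10, 11, 12, 13, 14}, so ((A ∩ B) Δ ((B ∩ A) Δ A)) ∩ (A ∩ C) ⊆ (B − (B ∪ A)) ∪ (C ∪ B).

Yes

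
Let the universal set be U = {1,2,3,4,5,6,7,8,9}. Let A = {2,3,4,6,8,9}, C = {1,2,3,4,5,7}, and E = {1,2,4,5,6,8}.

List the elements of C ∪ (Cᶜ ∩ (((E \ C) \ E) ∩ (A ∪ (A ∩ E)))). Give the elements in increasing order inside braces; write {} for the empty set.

Cᶜ = {6,8,9}
E \ C = {6,8}
(E \ C) \ E = {}
A ∩ E = {2,4,6,8}
A ∪ (A ∩ E) = {2,3,4,6,8,9}
((E \ C) \ E) ∩ (A ∪ (A ∩ E)) = {}
Cᶜ ∩ (((E \ C) \ E) ∩ (A ∪ (A ∩ E))) = {}
C ∪ (Cᶜ ∩ (((E \ C) \ E) ∩ (A ∪ (A ∩ E)))) = {1,2,3,4,5,7}

{1,2,3,4,5,7}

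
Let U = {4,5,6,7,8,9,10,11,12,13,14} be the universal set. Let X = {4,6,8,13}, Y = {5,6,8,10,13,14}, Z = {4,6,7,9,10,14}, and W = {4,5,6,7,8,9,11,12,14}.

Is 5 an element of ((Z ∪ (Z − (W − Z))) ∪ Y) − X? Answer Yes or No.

5 ∈ W and 5 ∉ Z, so 5 ∈ W − Z
5 ∉ Z and 5 ∈ (W − Z), so 5 ∉ Z − (W − Z)
5 ∉ Z and 5 ∉ (Z − (W − Z)), so 5 ∉ Z ∪ (Z − (W − Z))
5 ∉ (Z ∪ (Z − (W − Z))) and 5 ∈ Y, so 5 ∈ (Z ∪ (Z − (W − Z))) ∪ Y
5 ∈ ((Z ∪ (Z − (W − Z))) ∪ Y) and 5 ∉ X, so 5 ∈ ((Z ∪ (Z − (W − Z))) ∪ Y) − X

Yes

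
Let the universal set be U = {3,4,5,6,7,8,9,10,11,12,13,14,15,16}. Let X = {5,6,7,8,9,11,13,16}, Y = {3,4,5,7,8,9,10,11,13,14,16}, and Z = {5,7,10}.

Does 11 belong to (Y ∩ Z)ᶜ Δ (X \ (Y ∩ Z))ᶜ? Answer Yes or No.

Yes

11 ∈ Y and 11 ∉ Z, so 11 ∉ Y ∩ Z
11 ∈ (Y ∩ Z)ᶜ since 11 ∉ (Y ∩ Z)
11 ∈ Y and 11 ∉ Z, so 11 ∉ Y ∩ Z
11 ∈ X and 11 ∉ (Y ∩ Z), so 11 ∈ X \ (Y ∩ Z)
11 ∉ (X \ (Y ∩ Z))ᶜ since 11 ∈ (X \ (Y ∩ Z))
11 ∈ (Y ∩ Z)ᶜ and 11 ∉ (X \ (Y ∩ Z))ᶜ, so 11 ∈ (Y ∩ Z)ᶜ Δ (X \ (Y ∩ Z))ᶜ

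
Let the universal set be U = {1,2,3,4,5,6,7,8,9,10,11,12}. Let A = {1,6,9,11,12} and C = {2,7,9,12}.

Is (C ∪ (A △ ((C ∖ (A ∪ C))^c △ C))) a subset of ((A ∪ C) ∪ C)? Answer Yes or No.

No

A ∪ C = {1,2,6,7,9,11,12}
C ∖ (A ∪ C) = {}
(C ∖ (A ∪ C))^c = {1,2,3,4,5,6,7,8,9,10,11,12}
(C ∖ (A ∪ C))^c △ C = {1,3,4,5,6,8,10,11}
A △ ((C ∖ (A ∪ C))^c △ C) = {3,4,5,8,9,10,12}
C ∪ (A △ ((C ∖ (A ∪ C))^c △ C)) = {2,3,4,5,7,8,9,10,12}
(A ∪ C) ∪ C = {1,2,6,7,9,11,12}
3 ∈ C ∪ (A △ ((C ∖ (A ∪ C))^c △ C)) but 3 ∉ (A ∪ C) ∪ C, so the inclusion fails.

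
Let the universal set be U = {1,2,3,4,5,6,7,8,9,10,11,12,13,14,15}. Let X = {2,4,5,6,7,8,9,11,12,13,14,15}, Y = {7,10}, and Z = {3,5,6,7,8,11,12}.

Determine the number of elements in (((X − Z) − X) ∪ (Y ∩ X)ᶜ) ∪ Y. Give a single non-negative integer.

X − Z = {2,4,9,13,14,15}
(X − Z) − X = {}
Y ∩ X = {7}
(Y ∩ X)ᶜ = {1,2,3,4,5,6,8,9,10,11,12,13,14,15}
((X − Z) − X) ∪ (Y ∩ X)ᶜ = {1,2,3,4,5,6,8,9,10,11,12,13,14,15}
(((X − Z) − X) ∪ (Y ∩ X)ᶜ) ∪ Y = {1,2,3,4,5,6,7,8,9,10,11,12,13,14,15}
|(((X − Z) − X) ∪ (Y ∩ X)ᶜ) ∪ Y| = 15

15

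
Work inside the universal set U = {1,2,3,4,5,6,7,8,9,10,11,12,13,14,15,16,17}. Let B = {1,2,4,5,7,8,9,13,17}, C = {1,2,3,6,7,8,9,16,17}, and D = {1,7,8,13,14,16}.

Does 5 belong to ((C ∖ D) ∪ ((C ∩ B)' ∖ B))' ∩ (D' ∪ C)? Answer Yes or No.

Yes

5 ∉ C and 5 ∉ D, so 5 ∉ C ∖ D
5 ∉ C and 5 ∈ B, so 5 ∉ C ∩ B
5 ∈ (C ∩ B)' since 5 ∉ (C ∩ B)
5 ∈ (C ∩ B)' and 5 ∈ B, so 5 ∉ (C ∩ B)' ∖ B
5 ∉ (C ∖ D) and 5 ∉ ((C ∩ B)' ∖ B), so 5 ∉ (C ∖ D) ∪ ((C ∩ B)' ∖ B)
5 ∈ ((C ∖ D) ∪ ((C ∩ B)' ∖ B))' since 5 ∉ ((C ∖ D) ∪ ((C ∩ B)' ∖ B))
5 ∉ D, so 5 ∈ D'
5 ∈ D' and 5 ∉ C, so 5 ∈ D' ∪ C
5 ∈ ((C ∖ D) ∪ ((C ∩ B)' ∖ B))' and 5 ∈ (D' ∪ C), so 5 ∈ ((C ∖ D) ∪ ((C ∩ B)' ∖ B))' ∩ (D' ∪ C)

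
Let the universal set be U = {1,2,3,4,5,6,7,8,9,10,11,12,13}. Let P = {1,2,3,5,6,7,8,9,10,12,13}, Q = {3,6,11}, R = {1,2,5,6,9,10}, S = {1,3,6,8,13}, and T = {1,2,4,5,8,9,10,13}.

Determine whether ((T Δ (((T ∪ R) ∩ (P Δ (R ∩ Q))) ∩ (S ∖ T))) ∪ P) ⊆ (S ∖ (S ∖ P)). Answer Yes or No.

T ∪ R = {1,2,4,5,6,8,9,10,13}
R ∩ Q = {6}
P Δ (R ∩ Q) = {1,2,3,5,7,8,9,10,12,13}
(T ∪ R) ∩ (P Δ (R ∩ Q)) = {1,2,5,8,9,10,13}
S ∖ T = {3,6}
((T ∪ R) ∩ (P Δ (R ∩ Q))) ∩ (S ∖ T) = {}
T Δ (((T ∪ R) ∩ (P Δ (R ∩ Q))) ∩ (S ∖ T)) = {1,2,4,5,8,9,10,13}
(T Δ (((T ∪ R) ∩ (P Δ (R ∩ Q))) ∩ (S ∖ T))) ∪ P = {1,2,3,4,5,6,7,8,9,10,12,13}
S ∖ P = {}
S ∖ (S ∖ P) = {1,3,6,8,13}
2 ∈ (T Δ (((T ∪ R) ∩ (P Δ (R ∩ Q))) ∩ (S ∖ T))) ∪ P but 2 ∉ S ∖ (S ∖ P), so the inclusion fails.

No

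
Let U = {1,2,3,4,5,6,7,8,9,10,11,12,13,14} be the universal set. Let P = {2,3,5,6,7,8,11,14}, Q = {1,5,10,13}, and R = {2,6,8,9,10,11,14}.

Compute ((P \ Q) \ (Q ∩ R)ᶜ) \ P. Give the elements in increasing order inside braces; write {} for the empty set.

P \ Q = {2,3,6,7,8,11,14}
Q ∩ R = {10}
(Q ∩ R)ᶜ = {1,2,3,4,5,6,7,8,9,11,12,13,14}
(P \ Q) \ (Q ∩ R)ᶜ = {}
((P \ Q) \ (Q ∩ R)ᶜ) \ P = {}

{}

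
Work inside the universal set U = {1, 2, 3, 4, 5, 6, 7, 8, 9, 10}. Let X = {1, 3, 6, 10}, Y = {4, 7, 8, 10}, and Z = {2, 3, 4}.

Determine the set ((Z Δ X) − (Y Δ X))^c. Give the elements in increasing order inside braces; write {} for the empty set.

{1, 3, 4, 5, 6, 7, 8, 9}

Z Δ X = {1, 2, 4, 6, 10}
Y Δ X = {1, 3, 4, 6, 7, 8}
(Z Δ X) − (Y Δ X) = {2, 10}
((Z Δ X) − (Y Δ X))^c = {1, 3, 4, 5, 6, 7, 8, 9}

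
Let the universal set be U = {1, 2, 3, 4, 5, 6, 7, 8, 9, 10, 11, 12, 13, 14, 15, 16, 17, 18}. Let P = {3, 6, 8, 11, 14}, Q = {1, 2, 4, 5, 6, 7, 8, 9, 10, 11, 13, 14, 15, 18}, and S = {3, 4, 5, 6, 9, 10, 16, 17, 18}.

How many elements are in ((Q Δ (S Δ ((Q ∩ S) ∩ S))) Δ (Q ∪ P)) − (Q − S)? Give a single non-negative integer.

Q ∩ S = {4, 5, 6, 9, 10, 18}
(Q ∩ S) ∩ S = {4, 5, 6, 9, 10, 18}
S Δ ((Q ∩ S) ∩ S) = {3, 16, 17}
Q Δ (S Δ ((Q ∩ S) ∩ S)) = {1, 2, 3, 4, 5, 6, 7, 8, 9, 10, 11, 13, 14, 15, 16, 17, 18}
Q ∪ P = {1, 2, 3, 4, 5, 6, 7, 8, 9, 10, 11, 13, 14, 15, 18}
(Q Δ (S Δ ((Q ∩ S) ∩ S))) Δ (Q ∪ P) = {16, 17}
Q − S = {1, 2, 7, 8, 11, 13, 14, 15}
((Q Δ (S Δ ((Q ∩ S) ∩ S))) Δ (Q ∪ P)) − (Q − S) = {16, 17}
|((Q Δ (S Δ ((Q ∩ S) ∩ S))) Δ (Q ∪ P)) − (Q − S)| = 2

2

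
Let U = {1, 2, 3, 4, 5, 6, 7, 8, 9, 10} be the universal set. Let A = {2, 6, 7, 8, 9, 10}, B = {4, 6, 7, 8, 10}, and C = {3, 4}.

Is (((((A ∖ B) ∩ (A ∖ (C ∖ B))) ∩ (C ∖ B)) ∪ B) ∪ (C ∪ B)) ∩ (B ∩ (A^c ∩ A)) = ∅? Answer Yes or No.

Yes

A ∖ B = {2, 9}
C ∖ B = {3}
A ∖ (C ∖ B) = {2, 6, 7, 8, 9, 10}
(A ∖ B) ∩ (A ∖ (C ∖ B)) = {2, 9}
((A ∖ B) ∩ (A ∖ (C ∖ B))) ∩ (C ∖ B) = {}
(((A ∖ B) ∩ (A ∖ (C ∖ B))) ∩ (C ∖ B)) ∪ B = {4, 6, 7, 8, 10}
C ∪ B = {3, 4, 6, 7, 8, 10}
((((A ∖ B) ∩ (A ∖ (C ∖ B))) ∩ (C ∖ B)) ∪ B) ∪ (C ∪ B) = {3, 4, 6, 7, 8, 10}
A^c = {1, 3, 4, 5}
A^c ∩ A = {}
B ∩ (A^c ∩ A) = {}
{3, 4, 6, 7, 8, 10} and {} share no elements.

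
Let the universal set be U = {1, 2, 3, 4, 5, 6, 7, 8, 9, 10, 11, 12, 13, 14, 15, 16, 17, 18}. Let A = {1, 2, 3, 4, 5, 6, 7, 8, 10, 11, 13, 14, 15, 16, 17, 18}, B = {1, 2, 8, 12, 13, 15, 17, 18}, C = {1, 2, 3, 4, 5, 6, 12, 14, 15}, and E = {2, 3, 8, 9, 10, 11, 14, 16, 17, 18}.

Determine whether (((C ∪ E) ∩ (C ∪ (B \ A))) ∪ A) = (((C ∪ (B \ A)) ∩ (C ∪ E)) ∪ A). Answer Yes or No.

C ∪ E = {1, 2, 3, 4, 5, 6, 8, 9, 10, 11, 12, 14, 15, 16, 17, 18}
B \ A = {12}
C ∪ (B \ A) = {1, 2, 3, 4, 5, 6, 12, 14, 15}
(C ∪ E) ∩ (C ∪ (B \ A)) = {1, 2, 3, 4, 5, 6, 12, 14, 15}
((C ∪ E) ∩ (C ∪ (B \ A))) ∪ A = {1, 2, 3, 4, 5, 6, 7, 8, 10, 11, 12, 13, 14, 15, 16, 17, 18}
(C ∪ (B \ A)) ∩ (C ∪ E) = {1, 2, 3, 4, 5, 6, 12, 14, 15}
((C ∪ (B \ A)) ∩ (C ∪ E)) ∪ A = {1, 2, 3, 4, 5, 6, 7, 8, 10, 11, 12, 13, 14, 15, 16, 17, 18}
Both equal {1, 2, 3, 4, 5, 6, 7, 8, 10, 11, 12, 13, 14, 15, 16, 17, 18}, so ((C ∪ E) ∩ (C ∪ (B \ A))) ∪ A = ((C ∪ (B \ A)) ∩ (C ∪ E)) ∪ A.

Yes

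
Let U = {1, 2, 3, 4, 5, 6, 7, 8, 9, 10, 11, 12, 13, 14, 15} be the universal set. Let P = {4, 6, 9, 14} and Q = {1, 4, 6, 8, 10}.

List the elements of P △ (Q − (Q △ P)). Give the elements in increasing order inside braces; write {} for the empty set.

Q △ P = {1, 8, 9, 10, 14}
Q − (Q △ P) = {4, 6}
P △ (Q − (Q △ P)) = {9, 14}

{9, 14}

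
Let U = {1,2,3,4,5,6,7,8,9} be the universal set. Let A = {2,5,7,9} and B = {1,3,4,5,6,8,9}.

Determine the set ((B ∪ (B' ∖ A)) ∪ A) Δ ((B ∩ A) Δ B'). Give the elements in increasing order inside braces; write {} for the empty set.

B' = {2,7}
B' ∖ A = {}
B ∪ (B' ∖ A) = {1,3,4,5,6,8,9}
(B ∪ (B' ∖ A)) ∪ A = {1,2,3,4,5,6,7,8,9}
B ∩ A = {5,9}
(B ∩ A) Δ B' = {2,5,7,9}
((B ∪ (B' ∖ A)) ∪ A) Δ ((B ∩ A) Δ B') = {1,3,4,6,8}

{1,3,4,6,8}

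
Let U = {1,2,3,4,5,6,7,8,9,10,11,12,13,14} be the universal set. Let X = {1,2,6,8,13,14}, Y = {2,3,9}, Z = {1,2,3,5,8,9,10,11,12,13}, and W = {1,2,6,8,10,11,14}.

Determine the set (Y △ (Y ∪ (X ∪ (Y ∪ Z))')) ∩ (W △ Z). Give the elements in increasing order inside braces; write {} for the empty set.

{}

Y ∪ Z = {1,2,3,5,8,9,10,11,12,13}
X ∪ (Y ∪ Z) = {1,2,3,5,6,8,9,10,11,12,13,14}
(X ∪ (Y ∪ Z))' = {4,7}
Y ∪ (X ∪ (Y ∪ Z))' = {2,3,4,7,9}
Y △ (Y ∪ (X ∪ (Y ∪ Z))') = {4,7}
W △ Z = {3,5,6,9,12,13,14}
(Y △ (Y ∪ (X ∪ (Y ∪ Z))')) ∩ (W △ Z) = {}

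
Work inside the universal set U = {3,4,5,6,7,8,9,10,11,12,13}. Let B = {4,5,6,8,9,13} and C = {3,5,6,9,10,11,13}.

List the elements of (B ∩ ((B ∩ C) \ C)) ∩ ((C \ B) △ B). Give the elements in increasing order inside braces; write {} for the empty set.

B ∩ C = {5,6,9,13}
(B ∩ C) \ C = {}
B ∩ ((B ∩ C) \ C) = {}
C \ B = {3,10,11}
(C \ B) △ B = {3,4,5,6,8,9,10,11,13}
(B ∩ ((B ∩ C) \ C)) ∩ ((C \ B) △ B) = {}

{}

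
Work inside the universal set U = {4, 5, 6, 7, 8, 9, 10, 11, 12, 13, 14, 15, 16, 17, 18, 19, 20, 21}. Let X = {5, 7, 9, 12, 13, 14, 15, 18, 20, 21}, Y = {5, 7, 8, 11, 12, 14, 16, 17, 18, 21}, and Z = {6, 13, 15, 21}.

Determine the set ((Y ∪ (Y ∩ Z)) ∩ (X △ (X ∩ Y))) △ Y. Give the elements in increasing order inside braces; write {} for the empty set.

{5, 7, 8, 11, 12, 14, 16, 17, 18, 21}

Y ∩ Z = {21}
Y ∪ (Y ∩ Z) = {5, 7, 8, 11, 12, 14, 16, 17, 18, 21}
X ∩ Y = {5, 7, 12, 14, 18, 21}
X △ (X ∩ Y) = {9, 13, 15, 20}
(Y ∪ (Y ∩ Z)) ∩ (X △ (X ∩ Y)) = {}
((Y ∪ (Y ∩ Z)) ∩ (X △ (X ∩ Y))) △ Y = {5, 7, 8, 11, 12, 14, 16, 17, 18, 21}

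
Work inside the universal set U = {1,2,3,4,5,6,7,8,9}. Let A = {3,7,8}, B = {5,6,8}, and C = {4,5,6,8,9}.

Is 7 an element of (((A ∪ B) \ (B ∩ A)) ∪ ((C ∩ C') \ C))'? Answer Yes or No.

7 ∈ A and 7 ∉ B, so 7 ∈ A ∪ B
7 ∉ B and 7 ∈ A, so 7 ∉ B ∩ A
7 ∈ (A ∪ B) and 7 ∉ (B ∩ A), so 7 ∈ (A ∪ B) \ (B ∩ A)
7 ∉ C, so 7 ∈ C'
7 ∉ C and 7 ∈ C', so 7 ∉ C ∩ C'
7 ∉ (C ∩ C') and 7 ∉ C, so 7 ∉ (C ∩ C') \ C
7 ∈ ((A ∪ B) \ (B ∩ A)) and 7 ∉ ((C ∩ C') \ C), so 7 ∈ ((A ∪ B) \ (B ∩ A)) ∪ ((C ∩ C') \ C)
7 ∉ (((A ∪ B) \ (B ∩ A)) ∪ ((C ∩ C') \ C))' since 7 ∈ (((A ∪ B) \ (B ∩ A)) ∪ ((C ∩ C') \ C))

No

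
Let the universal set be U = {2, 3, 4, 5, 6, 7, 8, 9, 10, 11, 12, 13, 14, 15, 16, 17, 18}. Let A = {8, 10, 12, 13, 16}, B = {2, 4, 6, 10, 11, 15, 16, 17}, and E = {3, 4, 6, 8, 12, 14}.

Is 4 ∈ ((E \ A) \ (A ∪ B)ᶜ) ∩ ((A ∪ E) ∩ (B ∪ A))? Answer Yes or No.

Yes

4 ∈ E and 4 ∉ A, so 4 ∈ E \ A
4 ∉ A and 4 ∈ B, so 4 ∈ A ∪ B
4 ∉ (A ∪ B)ᶜ since 4 ∈ (A ∪ B)
4 ∈ (E \ A) and 4 ∉ (A ∪ B)ᶜ, so 4 ∈ (E \ A) \ (A ∪ B)ᶜ
4 ∉ A and 4 ∈ E, so 4 ∈ A ∪ E
4 ∈ B and 4 ∉ A, so 4 ∈ B ∪ A
4 ∈ (A ∪ E) and 4 ∈ (B ∪ A), so 4 ∈ (A ∪ E) ∩ (B ∪ A)
4 ∈ ((E \ A) \ (A ∪ B)ᶜ) and 4 ∈ ((A ∪ E) ∩ (B ∪ A)), so 4 ∈ ((E \ A) \ (A ∪ B)ᶜ) ∩ ((A ∪ E) ∩ (B ∪ A))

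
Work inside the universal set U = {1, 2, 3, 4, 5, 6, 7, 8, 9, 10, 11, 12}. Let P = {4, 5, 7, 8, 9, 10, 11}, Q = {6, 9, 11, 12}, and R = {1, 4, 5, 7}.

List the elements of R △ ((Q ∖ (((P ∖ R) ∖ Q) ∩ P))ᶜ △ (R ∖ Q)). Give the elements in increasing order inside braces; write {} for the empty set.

{1, 2, 3, 4, 5, 7, 8, 10}

P ∖ R = {8, 9, 10, 11}
(P ∖ R) ∖ Q = {8, 10}
((P ∖ R) ∖ Q) ∩ P = {8, 10}
Q ∖ (((P ∖ R) ∖ Q) ∩ P) = {6, 9, 11, 12}
(Q ∖ (((P ∖ R) ∖ Q) ∩ P))ᶜ = {1, 2, 3, 4, 5, 7, 8, 10}
R ∖ Q = {1, 4, 5, 7}
(Q ∖ (((P ∖ R) ∖ Q) ∩ P))ᶜ △ (R ∖ Q) = {2, 3, 8, 10}
R △ ((Q ∖ (((P ∖ R) ∖ Q) ∩ P))ᶜ △ (R ∖ Q)) = {1, 2, 3, 4, 5, 7, 8, 10}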